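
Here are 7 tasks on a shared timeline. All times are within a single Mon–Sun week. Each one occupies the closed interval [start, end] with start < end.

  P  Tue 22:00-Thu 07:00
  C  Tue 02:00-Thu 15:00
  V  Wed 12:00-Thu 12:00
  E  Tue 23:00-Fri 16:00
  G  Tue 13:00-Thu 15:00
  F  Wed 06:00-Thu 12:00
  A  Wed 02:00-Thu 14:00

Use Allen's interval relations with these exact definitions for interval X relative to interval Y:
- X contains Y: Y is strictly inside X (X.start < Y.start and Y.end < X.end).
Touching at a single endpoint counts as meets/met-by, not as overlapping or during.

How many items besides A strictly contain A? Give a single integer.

3

Target A = [Wed 02:00, Thu 14:00].
C [Tue 02:00, Thu 15:00] → contains → counts.
E [Tue 23:00, Fri 16:00] → contains → counts.
F [Wed 06:00, Thu 12:00] → during → no.
G [Tue 13:00, Thu 15:00] → contains → counts.
P [Tue 22:00, Thu 07:00] → overlaps → no.
V [Wed 12:00, Thu 12:00] → during → no.
Total: 3.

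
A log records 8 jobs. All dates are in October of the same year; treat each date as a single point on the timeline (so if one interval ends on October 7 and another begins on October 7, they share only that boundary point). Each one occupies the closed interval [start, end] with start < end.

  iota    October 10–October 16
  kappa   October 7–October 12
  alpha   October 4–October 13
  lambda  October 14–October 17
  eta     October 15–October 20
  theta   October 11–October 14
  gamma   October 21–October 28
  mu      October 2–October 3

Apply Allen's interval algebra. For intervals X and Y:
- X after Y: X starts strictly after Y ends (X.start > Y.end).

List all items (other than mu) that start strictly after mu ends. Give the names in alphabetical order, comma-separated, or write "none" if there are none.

Target mu = [October 2, October 3].
alpha [October 4, October 13] → after → yes.
eta [October 15, October 20] → after → yes.
gamma [October 21, October 28] → after → yes.
iota [October 10, October 16] → after → yes.
kappa [October 7, October 12] → after → yes.
lambda [October 14, October 17] → after → yes.
theta [October 11, October 14] → after → yes.
Result: alpha, eta, gamma, iota, kappa, lambda, theta.

alpha, eta, gamma, iota, kappa, lambda, theta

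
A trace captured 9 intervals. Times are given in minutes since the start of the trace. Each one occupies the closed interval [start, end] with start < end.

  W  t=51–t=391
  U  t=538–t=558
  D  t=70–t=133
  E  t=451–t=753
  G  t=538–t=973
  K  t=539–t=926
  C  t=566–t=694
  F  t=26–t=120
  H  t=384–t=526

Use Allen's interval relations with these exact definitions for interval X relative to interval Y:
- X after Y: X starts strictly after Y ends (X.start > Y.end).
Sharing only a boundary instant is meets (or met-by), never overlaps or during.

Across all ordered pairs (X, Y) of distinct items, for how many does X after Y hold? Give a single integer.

Checking all 72 ordered pairs for relation 'after'; matching pairs in alphabetical order:
(C, D): C after D ✓
(C, F): C after F ✓
(C, H): C after H ✓
(C, U): C after U ✓
(C, W): C after W ✓
(E, D): E after D ✓
(E, F): E after F ✓
(E, W): E after W ✓
(G, D): G after D ✓
(G, F): G after F ✓
(G, H): G after H ✓
(G, W): G after W ✓
(H, D): H after D ✓
(H, F): H after F ✓
(K, D): K after D ✓
(K, F): K after F ✓
(K, H): K after H ✓
(K, W): K after W ✓
(U, D): U after D ✓
(U, F): U after F ✓
(U, H): U after H ✓
(U, W): U after W ✓
Count: 22.

22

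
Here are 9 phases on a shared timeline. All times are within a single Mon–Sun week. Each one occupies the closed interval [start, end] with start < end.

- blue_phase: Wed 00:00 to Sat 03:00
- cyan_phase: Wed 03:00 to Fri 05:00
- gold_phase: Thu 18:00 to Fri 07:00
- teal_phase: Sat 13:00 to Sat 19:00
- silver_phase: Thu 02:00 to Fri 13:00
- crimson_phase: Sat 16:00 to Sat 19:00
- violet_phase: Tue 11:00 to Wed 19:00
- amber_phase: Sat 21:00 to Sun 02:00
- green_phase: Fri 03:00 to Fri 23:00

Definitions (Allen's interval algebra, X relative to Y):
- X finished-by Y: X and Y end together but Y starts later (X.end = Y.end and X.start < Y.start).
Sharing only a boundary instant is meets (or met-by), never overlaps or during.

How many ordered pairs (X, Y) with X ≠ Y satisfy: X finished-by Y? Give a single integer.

Checking all 72 ordered pairs for relation 'finished-by'; matching pairs in alphabetical order:
(teal_phase, crimson_phase): teal_phase finished-by crimson_phase ✓
Count: 1.

1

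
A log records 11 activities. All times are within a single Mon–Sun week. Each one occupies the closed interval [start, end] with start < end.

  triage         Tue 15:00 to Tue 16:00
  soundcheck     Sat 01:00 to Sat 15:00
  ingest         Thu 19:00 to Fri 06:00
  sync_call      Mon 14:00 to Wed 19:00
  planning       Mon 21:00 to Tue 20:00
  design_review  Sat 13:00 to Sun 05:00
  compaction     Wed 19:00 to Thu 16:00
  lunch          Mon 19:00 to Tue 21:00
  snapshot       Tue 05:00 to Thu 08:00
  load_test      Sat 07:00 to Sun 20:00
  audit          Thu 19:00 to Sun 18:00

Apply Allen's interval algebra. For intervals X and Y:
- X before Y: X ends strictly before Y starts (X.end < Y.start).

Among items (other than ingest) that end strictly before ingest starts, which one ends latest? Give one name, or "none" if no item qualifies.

compaction

Target ingest = [Thu 19:00, Fri 06:00].
audit [Thu 19:00, Sun 18:00] → started-by → excluded.
compaction [Wed 19:00, Thu 16:00] → before → candidate.
design_review [Sat 13:00, Sun 05:00] → after → excluded.
load_test [Sat 07:00, Sun 20:00] → after → excluded.
lunch [Mon 19:00, Tue 21:00] → before → candidate.
planning [Mon 21:00, Tue 20:00] → before → candidate.
snapshot [Tue 05:00, Thu 08:00] → before → candidate.
soundcheck [Sat 01:00, Sat 15:00] → after → excluded.
sync_call [Mon 14:00, Wed 19:00] → before → candidate.
triage [Tue 15:00, Tue 16:00] → before → candidate.
Among candidates, latest end is Thu 16:00 → compaction.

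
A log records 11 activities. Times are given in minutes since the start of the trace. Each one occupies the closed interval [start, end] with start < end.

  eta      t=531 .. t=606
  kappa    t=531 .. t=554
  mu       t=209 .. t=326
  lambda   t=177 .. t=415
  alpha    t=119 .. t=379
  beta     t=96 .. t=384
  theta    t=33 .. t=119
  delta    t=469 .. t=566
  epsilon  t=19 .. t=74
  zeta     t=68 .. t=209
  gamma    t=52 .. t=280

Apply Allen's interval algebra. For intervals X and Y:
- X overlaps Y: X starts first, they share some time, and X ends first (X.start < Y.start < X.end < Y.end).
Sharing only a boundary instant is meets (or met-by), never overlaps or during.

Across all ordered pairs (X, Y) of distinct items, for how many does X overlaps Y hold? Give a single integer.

16

Checking all 110 ordered pairs for relation 'overlaps'; matching pairs in alphabetical order:
(alpha, lambda): alpha overlaps lambda ✓
(beta, lambda): beta overlaps lambda ✓
(delta, eta): delta overlaps eta ✓
(epsilon, gamma): epsilon overlaps gamma ✓
(epsilon, theta): epsilon overlaps theta ✓
(epsilon, zeta): epsilon overlaps zeta ✓
(gamma, alpha): gamma overlaps alpha ✓
(gamma, beta): gamma overlaps beta ✓
(gamma, lambda): gamma overlaps lambda ✓
(gamma, mu): gamma overlaps mu ✓
(theta, beta): theta overlaps beta ✓
(theta, gamma): theta overlaps gamma ✓
(theta, zeta): theta overlaps zeta ✓
(zeta, alpha): zeta overlaps alpha ✓
(zeta, beta): zeta overlaps beta ✓
(zeta, lambda): zeta overlaps lambda ✓
Count: 16.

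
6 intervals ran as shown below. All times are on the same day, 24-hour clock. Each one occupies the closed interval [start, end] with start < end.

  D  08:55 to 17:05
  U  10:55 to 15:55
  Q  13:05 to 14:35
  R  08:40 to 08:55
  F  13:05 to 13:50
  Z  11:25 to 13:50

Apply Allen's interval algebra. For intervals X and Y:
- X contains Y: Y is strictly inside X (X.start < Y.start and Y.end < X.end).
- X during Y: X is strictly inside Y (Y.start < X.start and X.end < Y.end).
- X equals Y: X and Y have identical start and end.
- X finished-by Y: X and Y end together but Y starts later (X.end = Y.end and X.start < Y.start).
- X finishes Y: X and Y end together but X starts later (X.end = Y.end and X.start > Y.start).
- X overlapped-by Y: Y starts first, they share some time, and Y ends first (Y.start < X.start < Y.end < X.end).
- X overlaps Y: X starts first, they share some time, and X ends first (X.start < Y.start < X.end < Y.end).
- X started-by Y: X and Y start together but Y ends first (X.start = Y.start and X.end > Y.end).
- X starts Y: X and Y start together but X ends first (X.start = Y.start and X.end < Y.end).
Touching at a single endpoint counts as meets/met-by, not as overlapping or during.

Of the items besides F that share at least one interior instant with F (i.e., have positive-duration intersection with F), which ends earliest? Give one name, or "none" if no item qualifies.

Target F = [13:05, 13:50].
D [08:55, 17:05] → contains → candidate.
Q [13:05, 14:35] → started-by → candidate.
R [08:40, 08:55] → before → excluded.
U [10:55, 15:55] → contains → candidate.
Z [11:25, 13:50] → finished-by → candidate.
Among candidates, earliest end is 13:50 → Z.

Z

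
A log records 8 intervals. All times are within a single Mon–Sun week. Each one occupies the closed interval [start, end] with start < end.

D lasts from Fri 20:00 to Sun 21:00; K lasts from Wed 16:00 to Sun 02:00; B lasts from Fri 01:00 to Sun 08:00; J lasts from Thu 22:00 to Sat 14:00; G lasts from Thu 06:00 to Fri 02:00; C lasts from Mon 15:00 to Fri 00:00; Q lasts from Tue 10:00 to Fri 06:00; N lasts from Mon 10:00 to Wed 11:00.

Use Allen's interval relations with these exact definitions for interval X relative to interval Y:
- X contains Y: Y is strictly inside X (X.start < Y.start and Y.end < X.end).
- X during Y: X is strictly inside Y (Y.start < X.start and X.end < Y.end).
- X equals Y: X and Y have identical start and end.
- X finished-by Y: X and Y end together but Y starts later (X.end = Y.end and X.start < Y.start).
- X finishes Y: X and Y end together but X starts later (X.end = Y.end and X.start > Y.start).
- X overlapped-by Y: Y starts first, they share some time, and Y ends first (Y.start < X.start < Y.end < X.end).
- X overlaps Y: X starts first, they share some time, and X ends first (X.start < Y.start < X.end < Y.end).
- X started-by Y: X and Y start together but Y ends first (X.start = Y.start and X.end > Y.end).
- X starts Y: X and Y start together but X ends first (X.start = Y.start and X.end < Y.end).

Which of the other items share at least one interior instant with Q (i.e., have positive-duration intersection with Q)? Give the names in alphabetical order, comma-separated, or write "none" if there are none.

B, C, G, J, K, N

Target Q = [Tue 10:00, Fri 06:00].
B [Fri 01:00, Sun 08:00] → overlapped-by → yes.
C [Mon 15:00, Fri 00:00] → overlaps → yes.
D [Fri 20:00, Sun 21:00] → after → no.
G [Thu 06:00, Fri 02:00] → during → yes.
J [Thu 22:00, Sat 14:00] → overlapped-by → yes.
K [Wed 16:00, Sun 02:00] → overlapped-by → yes.
N [Mon 10:00, Wed 11:00] → overlaps → yes.
Result: B, C, G, J, K, N.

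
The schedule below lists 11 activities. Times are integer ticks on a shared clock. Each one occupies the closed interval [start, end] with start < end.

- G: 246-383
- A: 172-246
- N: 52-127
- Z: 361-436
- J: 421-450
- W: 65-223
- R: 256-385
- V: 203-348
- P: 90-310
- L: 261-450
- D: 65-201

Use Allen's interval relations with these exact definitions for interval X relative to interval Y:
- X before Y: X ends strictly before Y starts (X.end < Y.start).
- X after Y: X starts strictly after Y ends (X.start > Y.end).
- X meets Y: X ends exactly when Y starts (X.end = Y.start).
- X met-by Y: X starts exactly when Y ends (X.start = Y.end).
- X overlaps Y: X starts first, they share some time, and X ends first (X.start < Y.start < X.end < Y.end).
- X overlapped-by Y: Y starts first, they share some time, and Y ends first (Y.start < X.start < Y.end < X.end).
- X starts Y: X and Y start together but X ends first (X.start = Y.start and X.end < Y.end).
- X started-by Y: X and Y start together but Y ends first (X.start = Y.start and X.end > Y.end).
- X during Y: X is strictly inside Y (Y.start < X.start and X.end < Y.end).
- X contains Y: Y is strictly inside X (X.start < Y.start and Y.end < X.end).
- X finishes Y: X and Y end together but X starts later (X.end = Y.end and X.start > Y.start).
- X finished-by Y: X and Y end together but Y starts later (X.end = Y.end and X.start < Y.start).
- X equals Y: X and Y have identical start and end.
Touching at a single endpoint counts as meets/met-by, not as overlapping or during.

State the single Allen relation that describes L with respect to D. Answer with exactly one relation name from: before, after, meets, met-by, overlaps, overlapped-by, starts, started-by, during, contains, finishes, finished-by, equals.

after

L = [261, 450]; D = [65, 201].
Compare endpoints: L.start > D.start, L.start > D.end, L.end > D.start, L.end > D.end.
That pattern is 'after'.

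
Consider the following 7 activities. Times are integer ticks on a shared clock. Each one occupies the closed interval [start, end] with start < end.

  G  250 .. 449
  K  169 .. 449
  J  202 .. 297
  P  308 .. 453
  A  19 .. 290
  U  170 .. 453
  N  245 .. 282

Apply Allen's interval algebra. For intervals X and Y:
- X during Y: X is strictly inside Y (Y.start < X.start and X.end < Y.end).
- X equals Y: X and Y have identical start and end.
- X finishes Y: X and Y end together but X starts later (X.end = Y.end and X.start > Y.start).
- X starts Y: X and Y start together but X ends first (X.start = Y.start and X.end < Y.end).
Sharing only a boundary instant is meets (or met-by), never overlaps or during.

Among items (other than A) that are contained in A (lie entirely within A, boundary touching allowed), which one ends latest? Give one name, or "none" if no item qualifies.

N

Target A = [19, 290].
G [250, 449] → overlapped-by → excluded.
J [202, 297] → overlapped-by → excluded.
K [169, 449] → overlapped-by → excluded.
N [245, 282] → during → candidate.
P [308, 453] → after → excluded.
U [170, 453] → overlapped-by → excluded.
Among candidates, latest end is 282 → N.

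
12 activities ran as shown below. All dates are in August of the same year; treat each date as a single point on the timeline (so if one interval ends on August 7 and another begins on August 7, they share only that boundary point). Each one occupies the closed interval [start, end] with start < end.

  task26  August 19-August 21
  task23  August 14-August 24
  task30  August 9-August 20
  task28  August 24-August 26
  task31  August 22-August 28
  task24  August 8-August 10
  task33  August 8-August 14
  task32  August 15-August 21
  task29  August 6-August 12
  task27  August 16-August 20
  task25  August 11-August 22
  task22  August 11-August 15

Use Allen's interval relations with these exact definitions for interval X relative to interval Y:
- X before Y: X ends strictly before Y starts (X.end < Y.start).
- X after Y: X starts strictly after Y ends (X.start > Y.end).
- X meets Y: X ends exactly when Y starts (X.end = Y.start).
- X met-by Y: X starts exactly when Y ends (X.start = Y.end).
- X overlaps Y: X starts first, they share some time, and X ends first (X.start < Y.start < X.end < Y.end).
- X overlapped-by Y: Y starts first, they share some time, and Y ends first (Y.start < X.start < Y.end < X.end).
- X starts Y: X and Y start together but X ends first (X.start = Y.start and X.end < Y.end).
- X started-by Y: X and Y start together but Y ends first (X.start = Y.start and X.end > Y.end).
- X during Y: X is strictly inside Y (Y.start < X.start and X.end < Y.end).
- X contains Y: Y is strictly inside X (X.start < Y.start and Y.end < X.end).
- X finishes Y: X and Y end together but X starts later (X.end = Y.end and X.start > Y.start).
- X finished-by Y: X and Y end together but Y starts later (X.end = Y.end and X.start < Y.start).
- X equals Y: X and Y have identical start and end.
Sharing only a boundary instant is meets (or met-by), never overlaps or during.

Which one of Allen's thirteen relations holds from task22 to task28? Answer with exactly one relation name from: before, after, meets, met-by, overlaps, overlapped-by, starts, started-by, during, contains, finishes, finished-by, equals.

task22 = [August 11, August 15]; task28 = [August 24, August 26].
Compare endpoints: task22.start < task28.start, task22.start < task28.end, task22.end < task28.start, task22.end < task28.end.
That pattern is 'before'.

before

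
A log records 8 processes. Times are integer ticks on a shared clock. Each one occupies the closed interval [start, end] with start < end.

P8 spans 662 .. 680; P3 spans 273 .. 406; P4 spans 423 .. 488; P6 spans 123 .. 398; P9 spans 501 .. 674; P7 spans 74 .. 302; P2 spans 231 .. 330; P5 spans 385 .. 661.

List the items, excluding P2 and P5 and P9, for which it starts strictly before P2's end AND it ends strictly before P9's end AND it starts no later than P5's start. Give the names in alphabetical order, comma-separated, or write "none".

Conditions: its start is strictly before P2's end (X.start < 330) AND its end is strictly before P9's end (X.end < 674) AND its start is no later than P5's start (X.start <= 385).
P3: start 273 < 330? ✓; end 406 < 674? ✓; start 273 <= 385? ✓ → yes.
P4: start 423 < 330? ✗; end 488 < 674? ✓; start 423 <= 385? ✗ → no.
P6: start 123 < 330? ✓; end 398 < 674? ✓; start 123 <= 385? ✓ → yes.
P7: start 74 < 330? ✓; end 302 < 674? ✓; start 74 <= 385? ✓ → yes.
P8: start 662 < 330? ✗; end 680 < 674? ✗; start 662 <= 385? ✗ → no.
Result: P3, P6, P7.

P3, P6, P7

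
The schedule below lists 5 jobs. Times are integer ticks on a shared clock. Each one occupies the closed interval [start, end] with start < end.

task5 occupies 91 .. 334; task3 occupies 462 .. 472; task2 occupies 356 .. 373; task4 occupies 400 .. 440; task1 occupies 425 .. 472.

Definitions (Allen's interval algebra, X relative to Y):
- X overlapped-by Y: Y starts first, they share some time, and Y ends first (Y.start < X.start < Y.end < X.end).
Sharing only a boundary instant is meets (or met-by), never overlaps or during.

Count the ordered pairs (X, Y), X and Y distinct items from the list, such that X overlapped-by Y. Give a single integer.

1

Checking all 20 ordered pairs for relation 'overlapped-by'; matching pairs in alphabetical order:
(task1, task4): task1 overlapped-by task4 ✓
Count: 1.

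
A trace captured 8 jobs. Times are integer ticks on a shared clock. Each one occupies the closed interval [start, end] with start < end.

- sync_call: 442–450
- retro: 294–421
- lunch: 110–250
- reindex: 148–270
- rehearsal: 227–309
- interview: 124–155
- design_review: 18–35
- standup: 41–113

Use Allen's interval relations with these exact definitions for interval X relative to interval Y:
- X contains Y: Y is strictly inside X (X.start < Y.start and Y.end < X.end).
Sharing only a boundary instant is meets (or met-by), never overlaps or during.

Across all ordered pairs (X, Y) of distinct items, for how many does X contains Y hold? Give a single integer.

1

Checking all 56 ordered pairs for relation 'contains'; matching pairs in alphabetical order:
(lunch, interview): lunch contains interview ✓
Count: 1.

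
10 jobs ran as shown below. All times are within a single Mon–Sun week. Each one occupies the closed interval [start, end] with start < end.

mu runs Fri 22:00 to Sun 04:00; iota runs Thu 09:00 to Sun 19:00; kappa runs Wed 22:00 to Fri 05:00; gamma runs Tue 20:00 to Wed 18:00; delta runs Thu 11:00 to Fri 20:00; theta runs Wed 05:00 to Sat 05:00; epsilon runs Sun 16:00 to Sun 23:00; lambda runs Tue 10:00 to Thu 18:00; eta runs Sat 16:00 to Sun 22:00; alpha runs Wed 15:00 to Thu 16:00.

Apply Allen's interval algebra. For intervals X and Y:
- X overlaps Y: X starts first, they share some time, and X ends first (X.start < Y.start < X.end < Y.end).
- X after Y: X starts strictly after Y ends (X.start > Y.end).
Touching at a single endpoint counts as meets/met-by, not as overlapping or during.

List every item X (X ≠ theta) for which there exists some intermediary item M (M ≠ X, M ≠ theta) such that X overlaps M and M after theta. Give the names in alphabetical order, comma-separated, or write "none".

eta, iota, mu

Target theta = [Wed 05:00, Sat 05:00].
Intermediaries M with M after theta: epsilon, eta.
Via epsilon — items with X overlaps epsilon: eta, iota.
Via eta — items with X overlaps eta: iota, mu.
Union: eta, iota, mu.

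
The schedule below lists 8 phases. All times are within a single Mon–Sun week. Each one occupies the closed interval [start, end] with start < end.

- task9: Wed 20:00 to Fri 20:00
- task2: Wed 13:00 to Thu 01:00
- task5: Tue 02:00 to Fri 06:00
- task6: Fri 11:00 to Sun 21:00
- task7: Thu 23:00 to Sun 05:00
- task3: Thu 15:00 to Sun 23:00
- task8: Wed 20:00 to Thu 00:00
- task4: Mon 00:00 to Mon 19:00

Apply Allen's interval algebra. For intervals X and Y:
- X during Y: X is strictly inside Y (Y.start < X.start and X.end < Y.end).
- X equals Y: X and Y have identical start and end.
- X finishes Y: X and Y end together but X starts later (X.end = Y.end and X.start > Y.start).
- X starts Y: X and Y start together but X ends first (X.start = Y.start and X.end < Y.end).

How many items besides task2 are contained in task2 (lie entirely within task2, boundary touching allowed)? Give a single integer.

Target task2 = [Wed 13:00, Thu 01:00].
task3 [Thu 15:00, Sun 23:00] → after → no.
task4 [Mon 00:00, Mon 19:00] → before → no.
task5 [Tue 02:00, Fri 06:00] → contains → no.
task6 [Fri 11:00, Sun 21:00] → after → no.
task7 [Thu 23:00, Sun 05:00] → after → no.
task8 [Wed 20:00, Thu 00:00] → during → counts.
task9 [Wed 20:00, Fri 20:00] → overlapped-by → no.
Total: 1.

1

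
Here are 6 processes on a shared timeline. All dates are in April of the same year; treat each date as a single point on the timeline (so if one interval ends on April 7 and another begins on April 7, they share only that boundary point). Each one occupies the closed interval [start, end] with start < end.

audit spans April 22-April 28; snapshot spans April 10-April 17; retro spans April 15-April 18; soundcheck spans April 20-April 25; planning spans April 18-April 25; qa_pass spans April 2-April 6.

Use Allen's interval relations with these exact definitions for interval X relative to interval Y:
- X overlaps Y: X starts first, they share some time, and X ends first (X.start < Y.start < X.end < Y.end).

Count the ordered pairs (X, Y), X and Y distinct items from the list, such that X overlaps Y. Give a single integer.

Checking all 30 ordered pairs for relation 'overlaps'; matching pairs in alphabetical order:
(planning, audit): planning overlaps audit ✓
(snapshot, retro): snapshot overlaps retro ✓
(soundcheck, audit): soundcheck overlaps audit ✓
Count: 3.

3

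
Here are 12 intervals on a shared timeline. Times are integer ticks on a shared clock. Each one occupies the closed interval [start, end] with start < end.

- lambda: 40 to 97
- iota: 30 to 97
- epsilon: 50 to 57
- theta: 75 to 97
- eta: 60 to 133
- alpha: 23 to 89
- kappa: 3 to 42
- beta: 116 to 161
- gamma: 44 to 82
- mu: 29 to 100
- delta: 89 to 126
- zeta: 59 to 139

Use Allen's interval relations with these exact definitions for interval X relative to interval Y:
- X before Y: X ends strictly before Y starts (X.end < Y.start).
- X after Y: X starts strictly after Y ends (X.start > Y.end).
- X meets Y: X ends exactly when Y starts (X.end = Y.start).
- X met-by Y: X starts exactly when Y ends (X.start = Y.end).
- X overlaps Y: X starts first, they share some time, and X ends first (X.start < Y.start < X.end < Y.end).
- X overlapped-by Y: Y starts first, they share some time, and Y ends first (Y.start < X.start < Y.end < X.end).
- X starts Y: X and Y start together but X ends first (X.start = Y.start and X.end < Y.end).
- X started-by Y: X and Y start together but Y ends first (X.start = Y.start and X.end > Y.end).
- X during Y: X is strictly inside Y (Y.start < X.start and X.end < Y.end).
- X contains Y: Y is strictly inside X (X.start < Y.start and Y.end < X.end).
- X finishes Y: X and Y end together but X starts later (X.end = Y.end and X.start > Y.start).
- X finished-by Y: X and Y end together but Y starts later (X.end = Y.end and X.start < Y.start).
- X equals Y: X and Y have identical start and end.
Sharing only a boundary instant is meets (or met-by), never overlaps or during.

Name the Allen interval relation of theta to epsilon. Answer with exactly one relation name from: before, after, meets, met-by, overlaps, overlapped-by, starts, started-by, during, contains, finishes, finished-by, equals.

after

theta = [75, 97]; epsilon = [50, 57].
Compare endpoints: theta.start > epsilon.start, theta.start > epsilon.end, theta.end > epsilon.start, theta.end > epsilon.end.
That pattern is 'after'.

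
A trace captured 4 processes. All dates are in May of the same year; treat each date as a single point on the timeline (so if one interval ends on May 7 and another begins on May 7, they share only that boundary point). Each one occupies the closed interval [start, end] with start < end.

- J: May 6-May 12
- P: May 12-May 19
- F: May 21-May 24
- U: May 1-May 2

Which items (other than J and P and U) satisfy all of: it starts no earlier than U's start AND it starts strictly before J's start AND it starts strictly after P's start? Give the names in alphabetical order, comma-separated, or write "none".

none

Conditions: its start is no earlier than U's start (X.start >= May 1) AND its start is strictly before J's start (X.start < May 6) AND its start is strictly after P's start (X.start > May 12).
F: start May 21 >= May 1? ✓; start May 21 < May 6? ✗; start May 21 > May 12? ✓ → no.
Result: none.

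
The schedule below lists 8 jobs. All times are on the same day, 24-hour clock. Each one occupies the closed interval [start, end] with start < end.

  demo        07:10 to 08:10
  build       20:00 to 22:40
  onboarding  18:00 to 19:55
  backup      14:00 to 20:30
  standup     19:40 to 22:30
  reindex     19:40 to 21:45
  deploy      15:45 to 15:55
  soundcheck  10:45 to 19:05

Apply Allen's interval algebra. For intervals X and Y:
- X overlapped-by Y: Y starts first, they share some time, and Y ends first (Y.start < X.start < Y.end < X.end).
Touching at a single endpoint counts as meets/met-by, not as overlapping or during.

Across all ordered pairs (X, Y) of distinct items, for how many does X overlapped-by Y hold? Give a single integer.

Checking all 56 ordered pairs for relation 'overlapped-by'; matching pairs in alphabetical order:
(backup, soundcheck): backup overlapped-by soundcheck ✓
(build, backup): build overlapped-by backup ✓
(build, reindex): build overlapped-by reindex ✓
(build, standup): build overlapped-by standup ✓
(onboarding, soundcheck): onboarding overlapped-by soundcheck ✓
(reindex, backup): reindex overlapped-by backup ✓
(reindex, onboarding): reindex overlapped-by onboarding ✓
(standup, backup): standup overlapped-by backup ✓
(standup, onboarding): standup overlapped-by onboarding ✓
Count: 9.

9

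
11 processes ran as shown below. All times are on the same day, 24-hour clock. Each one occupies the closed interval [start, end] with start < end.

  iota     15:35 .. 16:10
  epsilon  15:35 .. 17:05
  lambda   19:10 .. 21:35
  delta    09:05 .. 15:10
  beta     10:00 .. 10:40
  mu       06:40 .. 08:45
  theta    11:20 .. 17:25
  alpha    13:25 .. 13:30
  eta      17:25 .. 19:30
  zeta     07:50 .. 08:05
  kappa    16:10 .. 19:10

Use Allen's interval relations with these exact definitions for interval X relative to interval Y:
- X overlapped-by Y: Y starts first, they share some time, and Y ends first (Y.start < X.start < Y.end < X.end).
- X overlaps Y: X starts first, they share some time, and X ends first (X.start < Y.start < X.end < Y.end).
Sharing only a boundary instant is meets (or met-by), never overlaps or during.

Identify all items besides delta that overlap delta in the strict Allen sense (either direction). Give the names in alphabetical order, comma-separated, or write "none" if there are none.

theta

Target delta = [09:05, 15:10].
alpha [13:25, 13:30] → during → no.
beta [10:00, 10:40] → during → no.
epsilon [15:35, 17:05] → after → no.
eta [17:25, 19:30] → after → no.
iota [15:35, 16:10] → after → no.
kappa [16:10, 19:10] → after → no.
lambda [19:10, 21:35] → after → no.
mu [06:40, 08:45] → before → no.
theta [11:20, 17:25] → overlapped-by → yes.
zeta [07:50, 08:05] → before → no.
Result: theta.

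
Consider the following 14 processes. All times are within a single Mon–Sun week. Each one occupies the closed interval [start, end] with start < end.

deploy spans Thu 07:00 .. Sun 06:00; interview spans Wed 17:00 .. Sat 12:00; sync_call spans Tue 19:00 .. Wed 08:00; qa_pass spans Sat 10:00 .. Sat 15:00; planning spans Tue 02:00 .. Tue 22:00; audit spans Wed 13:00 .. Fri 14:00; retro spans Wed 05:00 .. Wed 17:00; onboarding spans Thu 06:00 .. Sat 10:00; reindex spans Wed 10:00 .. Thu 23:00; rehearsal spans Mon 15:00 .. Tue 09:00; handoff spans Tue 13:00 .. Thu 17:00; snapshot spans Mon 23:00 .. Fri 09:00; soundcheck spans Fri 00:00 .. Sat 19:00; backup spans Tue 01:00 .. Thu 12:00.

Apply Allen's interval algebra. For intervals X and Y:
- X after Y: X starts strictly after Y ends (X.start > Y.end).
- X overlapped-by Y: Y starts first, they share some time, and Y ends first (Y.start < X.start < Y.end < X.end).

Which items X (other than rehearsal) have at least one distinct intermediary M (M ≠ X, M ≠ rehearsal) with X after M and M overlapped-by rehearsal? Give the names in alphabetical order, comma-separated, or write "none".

Target rehearsal = [Mon 15:00, Tue 09:00].
Intermediaries M with M overlapped-by rehearsal: backup, planning, snapshot.
Via backup — items with X after backup: qa_pass, soundcheck.
Via planning — items with X after planning: audit, deploy, interview, onboarding, qa_pass, reindex, retro, soundcheck.
Via snapshot — items with X after snapshot: qa_pass.
Union: audit, deploy, interview, onboarding, qa_pass, reindex, retro, soundcheck.

audit, deploy, interview, onboarding, qa_pass, reindex, retro, soundcheck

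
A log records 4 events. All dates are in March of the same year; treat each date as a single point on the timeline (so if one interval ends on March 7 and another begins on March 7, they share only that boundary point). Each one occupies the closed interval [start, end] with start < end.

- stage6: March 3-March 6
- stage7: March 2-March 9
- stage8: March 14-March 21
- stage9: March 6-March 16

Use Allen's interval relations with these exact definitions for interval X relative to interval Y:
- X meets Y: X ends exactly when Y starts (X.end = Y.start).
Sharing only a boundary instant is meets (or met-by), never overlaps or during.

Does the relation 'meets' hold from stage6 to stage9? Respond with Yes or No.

Yes

stage6 = [March 3, March 6], stage9 = [March 6, March 16].
Actual relation of stage6 to stage9: meets.
Asked whether 'meets' holds → Yes.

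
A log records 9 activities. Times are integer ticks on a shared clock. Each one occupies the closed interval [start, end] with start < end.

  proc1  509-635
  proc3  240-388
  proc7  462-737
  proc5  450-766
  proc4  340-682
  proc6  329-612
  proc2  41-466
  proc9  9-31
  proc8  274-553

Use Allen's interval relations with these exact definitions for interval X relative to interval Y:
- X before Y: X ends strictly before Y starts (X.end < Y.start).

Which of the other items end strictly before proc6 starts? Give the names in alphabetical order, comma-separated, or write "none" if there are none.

Target proc6 = [329, 612].
proc1 [509, 635] → overlapped-by → no.
proc2 [41, 466] → overlaps → no.
proc3 [240, 388] → overlaps → no.
proc4 [340, 682] → overlapped-by → no.
proc5 [450, 766] → overlapped-by → no.
proc7 [462, 737] → overlapped-by → no.
proc8 [274, 553] → overlaps → no.
proc9 [9, 31] → before → yes.
Result: proc9.

proc9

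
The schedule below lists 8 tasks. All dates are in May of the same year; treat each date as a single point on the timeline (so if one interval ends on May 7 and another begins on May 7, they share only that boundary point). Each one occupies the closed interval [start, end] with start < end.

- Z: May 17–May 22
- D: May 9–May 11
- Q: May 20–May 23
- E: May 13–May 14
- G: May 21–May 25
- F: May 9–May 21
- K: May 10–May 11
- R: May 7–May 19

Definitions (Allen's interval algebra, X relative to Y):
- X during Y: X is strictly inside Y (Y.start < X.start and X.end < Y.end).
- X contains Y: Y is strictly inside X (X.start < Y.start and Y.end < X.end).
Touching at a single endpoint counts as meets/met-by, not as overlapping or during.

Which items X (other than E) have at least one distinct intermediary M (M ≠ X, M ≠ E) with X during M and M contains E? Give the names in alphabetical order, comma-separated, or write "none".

Target E = [May 13, May 14].
Intermediaries M with M contains E: F, R.
Via F — items with X during F: K.
Via R — items with X during R: D, K.
Union: D, K.

D, K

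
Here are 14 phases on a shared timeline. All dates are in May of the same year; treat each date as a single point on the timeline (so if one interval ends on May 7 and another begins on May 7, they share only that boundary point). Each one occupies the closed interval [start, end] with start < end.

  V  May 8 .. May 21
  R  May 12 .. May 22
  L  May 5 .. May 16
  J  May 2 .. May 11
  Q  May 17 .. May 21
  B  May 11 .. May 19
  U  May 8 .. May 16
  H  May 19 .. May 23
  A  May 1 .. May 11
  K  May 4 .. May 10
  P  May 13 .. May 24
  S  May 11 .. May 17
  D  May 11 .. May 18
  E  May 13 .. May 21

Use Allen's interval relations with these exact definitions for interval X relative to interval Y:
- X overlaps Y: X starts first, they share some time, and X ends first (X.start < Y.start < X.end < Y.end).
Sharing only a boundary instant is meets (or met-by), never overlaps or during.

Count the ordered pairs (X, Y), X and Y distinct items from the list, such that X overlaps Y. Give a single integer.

40

Checking all 182 ordered pairs for relation 'overlaps'; matching pairs in alphabetical order:
(A, L): A overlaps L ✓
(A, U): A overlaps U ✓
(A, V): A overlaps V ✓
(B, E): B overlaps E ✓
(B, P): B overlaps P ✓
(B, Q): B overlaps Q ✓
(B, R): B overlaps R ✓
(D, E): D overlaps E ✓
(D, P): D overlaps P ✓
(D, Q): D overlaps Q ✓
(D, R): D overlaps R ✓
(E, H): E overlaps H ✓
(J, L): J overlaps L ✓
(J, U): J overlaps U ✓
(J, V): J overlaps V ✓
(K, L): K overlaps L ✓
(K, U): K overlaps U ✓
(K, V): K overlaps V ✓
(L, B): L overlaps B ✓
(L, D): L overlaps D ✓
(L, E): L overlaps E ✓
(L, P): L overlaps P ✓
(L, R): L overlaps R ✓
(L, S): L overlaps S ✓
... plus 16 further pairs not listed.
Count: 40.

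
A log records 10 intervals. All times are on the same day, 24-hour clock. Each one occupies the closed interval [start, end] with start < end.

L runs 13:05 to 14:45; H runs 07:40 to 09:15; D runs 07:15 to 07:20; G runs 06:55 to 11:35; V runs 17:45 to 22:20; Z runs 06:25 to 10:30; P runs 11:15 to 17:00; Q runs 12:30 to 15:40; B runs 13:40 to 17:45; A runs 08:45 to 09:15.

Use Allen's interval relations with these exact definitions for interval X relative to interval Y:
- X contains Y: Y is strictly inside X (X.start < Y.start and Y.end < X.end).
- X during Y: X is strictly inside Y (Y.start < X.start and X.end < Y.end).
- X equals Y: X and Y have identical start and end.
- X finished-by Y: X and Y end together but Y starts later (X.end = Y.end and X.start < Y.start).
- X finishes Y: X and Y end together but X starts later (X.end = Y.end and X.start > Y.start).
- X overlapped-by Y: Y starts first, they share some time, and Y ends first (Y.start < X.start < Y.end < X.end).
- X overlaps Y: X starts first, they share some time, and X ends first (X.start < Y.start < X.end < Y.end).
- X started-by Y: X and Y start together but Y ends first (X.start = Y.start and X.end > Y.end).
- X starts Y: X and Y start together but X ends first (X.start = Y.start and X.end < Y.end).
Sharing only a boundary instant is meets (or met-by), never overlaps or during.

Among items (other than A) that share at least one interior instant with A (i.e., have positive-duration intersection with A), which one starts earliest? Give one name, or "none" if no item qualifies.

Target A = [08:45, 09:15].
B [13:40, 17:45] → after → excluded.
D [07:15, 07:20] → before → excluded.
G [06:55, 11:35] → contains → candidate.
H [07:40, 09:15] → finished-by → candidate.
L [13:05, 14:45] → after → excluded.
P [11:15, 17:00] → after → excluded.
Q [12:30, 15:40] → after → excluded.
V [17:45, 22:20] → after → excluded.
Z [06:25, 10:30] → contains → candidate.
Among candidates, earliest start is 06:25 → Z.

Z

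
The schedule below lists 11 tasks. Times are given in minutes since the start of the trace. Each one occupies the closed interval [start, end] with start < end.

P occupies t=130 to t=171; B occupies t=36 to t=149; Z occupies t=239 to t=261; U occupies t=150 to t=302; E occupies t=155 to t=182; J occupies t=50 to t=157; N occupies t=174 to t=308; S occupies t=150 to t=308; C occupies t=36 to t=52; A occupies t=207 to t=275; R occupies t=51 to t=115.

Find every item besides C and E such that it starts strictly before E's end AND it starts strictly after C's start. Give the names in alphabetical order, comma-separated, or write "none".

J, N, P, R, S, U

Conditions: its start is strictly before E's end (X.start < t=182) AND its start is strictly after C's start (X.start > t=36).
A: start t=207 < t=182? ✗; start t=207 > t=36? ✓ → no.
B: start t=36 < t=182? ✓; start t=36 > t=36? ✗ → no.
J: start t=50 < t=182? ✓; start t=50 > t=36? ✓ → yes.
N: start t=174 < t=182? ✓; start t=174 > t=36? ✓ → yes.
P: start t=130 < t=182? ✓; start t=130 > t=36? ✓ → yes.
R: start t=51 < t=182? ✓; start t=51 > t=36? ✓ → yes.
S: start t=150 < t=182? ✓; start t=150 > t=36? ✓ → yes.
U: start t=150 < t=182? ✓; start t=150 > t=36? ✓ → yes.
Z: start t=239 < t=182? ✗; start t=239 > t=36? ✓ → no.
Result: J, N, P, R, S, U.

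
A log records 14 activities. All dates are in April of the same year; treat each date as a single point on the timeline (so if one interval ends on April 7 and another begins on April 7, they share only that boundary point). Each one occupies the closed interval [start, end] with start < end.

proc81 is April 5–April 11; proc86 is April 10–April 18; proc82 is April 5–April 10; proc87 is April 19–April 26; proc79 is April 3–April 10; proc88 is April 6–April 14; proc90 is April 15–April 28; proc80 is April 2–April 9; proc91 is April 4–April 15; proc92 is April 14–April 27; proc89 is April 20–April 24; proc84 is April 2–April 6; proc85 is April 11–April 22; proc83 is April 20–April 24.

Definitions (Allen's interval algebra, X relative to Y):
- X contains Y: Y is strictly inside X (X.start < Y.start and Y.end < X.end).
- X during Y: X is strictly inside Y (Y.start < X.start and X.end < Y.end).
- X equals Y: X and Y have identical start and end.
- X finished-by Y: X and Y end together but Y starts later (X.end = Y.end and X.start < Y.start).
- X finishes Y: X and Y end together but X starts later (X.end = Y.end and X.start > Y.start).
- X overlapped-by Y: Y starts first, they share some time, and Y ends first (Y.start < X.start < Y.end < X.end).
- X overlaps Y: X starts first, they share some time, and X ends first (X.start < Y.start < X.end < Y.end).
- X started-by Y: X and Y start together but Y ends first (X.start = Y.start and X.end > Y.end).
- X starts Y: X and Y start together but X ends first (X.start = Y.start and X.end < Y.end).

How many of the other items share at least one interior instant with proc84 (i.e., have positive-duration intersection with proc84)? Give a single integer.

Target proc84 = [April 2, April 6].
proc79 [April 3, April 10] → overlapped-by → counts.
proc80 [April 2, April 9] → started-by → counts.
proc81 [April 5, April 11] → overlapped-by → counts.
proc82 [April 5, April 10] → overlapped-by → counts.
proc83 [April 20, April 24] → after → no.
proc85 [April 11, April 22] → after → no.
proc86 [April 10, April 18] → after → no.
proc87 [April 19, April 26] → after → no.
proc88 [April 6, April 14] → met-by → no.
proc89 [April 20, April 24] → after → no.
proc90 [April 15, April 28] → after → no.
proc91 [April 4, April 15] → overlapped-by → counts.
proc92 [April 14, April 27] → after → no.
Total: 5.

5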